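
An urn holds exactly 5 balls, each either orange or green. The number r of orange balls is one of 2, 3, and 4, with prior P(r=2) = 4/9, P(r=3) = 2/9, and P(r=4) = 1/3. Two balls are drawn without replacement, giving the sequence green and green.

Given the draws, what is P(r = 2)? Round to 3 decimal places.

For each hypothesis, P(data | H) works out to: P(data | r = 2) = (3/5)(2/4) = 3/10; P(data | r = 3) = (2/5)(1/4) = 1/10; P(data | r = 4) = (1/5)(0/4) = 0.
Multiplying each by its prior: 4/9 · 3/10 = 2/15, 2/9 · 1/10 = 1/45, 1/3 · 0 = 0; summing to 7/45.
Therefore the posterior P(r = 2 | data) = (2/15) / (7/45) = 6/7.

0.857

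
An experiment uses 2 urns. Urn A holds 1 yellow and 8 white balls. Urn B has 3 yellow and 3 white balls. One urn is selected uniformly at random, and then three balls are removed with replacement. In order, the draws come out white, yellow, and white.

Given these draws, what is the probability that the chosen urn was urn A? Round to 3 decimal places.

Compute the likelihood of the observed sequence for each case: P(data | urn A) = (8/9)(1/9)(8/9) = 0.087791; P(data | urn B) = (3/6)(3/6)(3/6) = 0.125.
Weighting by the prior gives 1/2 · 0.087791 = 0.043896, 1/2 · 0.125 = 0.0625; summing to 0.1064.
Hence P(urn A | data) = (0.043896) / (0.1064) = 0.41257.

0.413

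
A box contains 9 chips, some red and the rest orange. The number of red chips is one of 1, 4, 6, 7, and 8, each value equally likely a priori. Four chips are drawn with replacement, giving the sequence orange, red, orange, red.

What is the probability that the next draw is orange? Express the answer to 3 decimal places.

0.418

Under each hypothesis, the probability of the observed sequence is: P(data | r = 1) = (8/9)(1/9)(8/9)(1/9) = 0.0097546; P(data | r = 4) = (5/9)(4/9)(5/9)(4/9) = 0.060966; P(data | r = 6) = (3/9)(6/9)(3/9)(6/9) = 0.049383; P(data | r = 7) = (2/9)(7/9)(2/9)(7/9) = 0.029873; P(data | r = 8) = (1/9)(8/9)(1/9)(8/9) = 0.0097546.
Weighting by the prior gives 1/5 · 0.0097546 = 0.0019509, 1/5 · 0.060966 = 0.012193, 1/5 · 0.049383 = 0.0098765, 1/5 · 0.029873 = 0.0059747, 1/5 · 0.0097546 = 0.0019509; with total 0.031946.
Normalising, the posterior is P(r = 1 | data) = 0.061069, P(r = 4 | data) = 0.38168, P(r = 6 | data) = 0.30916, P(r = 7 | data) = 0.18702, P(r = 8 | data) = 0.061069.
So P(orange next | data) = Σ P(orange next | H) P(H | data) = (8/9)(0.061069) + (5/9)(0.38168) + (1/3)(0.30916) + (2/9)(0.18702) + (1/9)(0.061069) = 0.41773.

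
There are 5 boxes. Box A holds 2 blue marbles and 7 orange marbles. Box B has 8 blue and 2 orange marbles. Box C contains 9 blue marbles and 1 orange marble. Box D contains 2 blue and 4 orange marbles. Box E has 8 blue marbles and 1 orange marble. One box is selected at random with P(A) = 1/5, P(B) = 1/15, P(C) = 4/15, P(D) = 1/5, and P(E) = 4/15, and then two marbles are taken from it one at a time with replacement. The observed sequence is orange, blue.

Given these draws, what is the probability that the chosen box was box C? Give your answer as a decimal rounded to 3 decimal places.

For each hypothesis, P(data | H) works out to: P(data | box A) = (7/9)(2/9) = 0.17284; P(data | box B) = (2/10)(8/10) = 0.16; P(data | box C) = (1/10)(9/10) = 0.09; P(data | box D) = (4/6)(2/6) = 0.22222; P(data | box E) = (1/9)(8/9) = 0.098765.
Multiplying each by its prior: 1/5 · 0.17284 = 0.034568, 1/15 · 0.16 = 0.010667, 4/15 · 0.09 = 0.024, 1/5 · 0.22222 = 0.044444, 4/15 · 0.098765 = 0.026337; summing to 0.14002.
Therefore the posterior P(box C | data) = (0.024) / (0.14002) = 0.17141.

0.171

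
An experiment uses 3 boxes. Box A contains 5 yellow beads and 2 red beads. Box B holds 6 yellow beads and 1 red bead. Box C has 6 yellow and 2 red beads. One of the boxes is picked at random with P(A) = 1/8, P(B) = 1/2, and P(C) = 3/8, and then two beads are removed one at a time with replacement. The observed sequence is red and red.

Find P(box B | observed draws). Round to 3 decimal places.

0.233

For each hypothesis, P(data | H) works out to: P(data | box A) = (2/7)(2/7) = 0.081633; P(data | box B) = (1/7)(1/7) = 0.020408; P(data | box C) = (2/8)(2/8) = 0.0625.
The prior-weighted likelihoods are 1/8 · 0.081633 = 0.010204, 1/2 · 0.020408 = 0.010204, 3/8 · 0.0625 = 0.023438; summing to 0.043846.
Therefore the posterior P(box B | data) = (0.010204) / (0.043846) = 0.23273.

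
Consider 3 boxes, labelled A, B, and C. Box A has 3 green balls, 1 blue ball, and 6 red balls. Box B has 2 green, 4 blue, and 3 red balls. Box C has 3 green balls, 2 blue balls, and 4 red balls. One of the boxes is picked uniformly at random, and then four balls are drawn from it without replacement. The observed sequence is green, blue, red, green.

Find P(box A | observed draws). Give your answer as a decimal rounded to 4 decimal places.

For each hypothesis, P(data | H) works out to: P(data | box A) = (3/10)(1/9)(6/8)(2/7) = 0.0071429; P(data | box B) = (2/9)(4/8)(3/7)(1/6) = 0.0079365; P(data | box C) = (3/9)(2/8)(4/7)(2/6) = 0.015873.
The prior-weighted likelihoods are 1/3 · 0.0071429 = 0.002381, 1/3 · 0.0079365 = 0.0026455, 1/3 · 0.015873 = 0.005291; summing to 0.010317.
So P(box A | data) = (0.002381) / (0.010317) = 0.23077.

0.2308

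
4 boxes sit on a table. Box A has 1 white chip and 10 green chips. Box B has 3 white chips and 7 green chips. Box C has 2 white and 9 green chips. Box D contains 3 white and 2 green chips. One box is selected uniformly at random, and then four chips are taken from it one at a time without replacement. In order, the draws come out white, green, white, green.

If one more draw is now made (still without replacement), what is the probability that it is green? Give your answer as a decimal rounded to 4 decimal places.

Compute the likelihood of the observed sequence for each case: P(data | box A) = (1/11)(10/10)(0/9) = 0; P(data | box B) = (3/10)(7/9)(2/8)(6/7) = 1/20; P(data | box C) = (2/11)(9/10)(1/9)(8/8) = 1/55; P(data | box D) = (3/5)(2/4)(2/3)(1/2) = 1/10.
The prior-weighted likelihoods are 1/4 · 0 = 0, 1/4 · 1/20 = 1/80, 1/4 · 1/55 = 1/220, 1/4 · 1/10 = 1/40; these sum to 37/880.
Normalising, the posterior is P(box A | data) = 0, P(box B | data) = 11/37, P(box C | data) = 4/37, P(box D | data) = 22/37.
The predictive probability is P(green next | data) = (5/6)(11/37) + (1)(4/37) + (0)(22/37) = 79/222.

0.3559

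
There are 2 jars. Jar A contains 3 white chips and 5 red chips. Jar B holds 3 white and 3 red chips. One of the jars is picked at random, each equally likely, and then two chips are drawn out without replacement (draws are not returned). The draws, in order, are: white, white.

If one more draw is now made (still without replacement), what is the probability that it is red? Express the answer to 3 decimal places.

For each hypothesis, P(data | H) works out to: P(data | jar A) = (3/8)(2/7) = 3/28; P(data | jar B) = (3/6)(2/5) = 1/5.
The prior-weighted likelihoods are 1/2 · 3/28 = 3/56, 1/2 · 1/5 = 1/10; these sum to 43/280.
Dividing through by the total gives posterior P(jar A | data) = 15/43, P(jar B | data) = 28/43.
So P(red next | data) = Σ P(red next | H) P(H | data) = (5/6)(15/43) + (3/4)(28/43) = 67/86.

0.779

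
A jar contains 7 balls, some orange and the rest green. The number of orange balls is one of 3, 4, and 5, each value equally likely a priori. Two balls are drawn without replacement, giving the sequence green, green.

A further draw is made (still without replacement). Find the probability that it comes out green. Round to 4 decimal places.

The likelihood of the observed sequence under each hypothesis: P(data | r = 3) = (4/7)(3/6) = 2/7; P(data | r = 4) = (3/7)(2/6) = 1/7; P(data | r = 5) = (2/7)(1/6) = 1/21.
Multiplying each by its prior: 1/3 · 2/7 = 2/21, 1/3 · 1/7 = 1/21, 1/3 · 1/21 = 1/63; these sum to 10/63.
Dividing through by the total gives posterior P(r = 3 | data) = 3/5, P(r = 4 | data) = 3/10, P(r = 5 | data) = 1/10.
Averaging over the posterior, P(green next | data) = (2/5)(3/5) + (1/5)(3/10) + (0)(1/10) = 3/10.

0.3000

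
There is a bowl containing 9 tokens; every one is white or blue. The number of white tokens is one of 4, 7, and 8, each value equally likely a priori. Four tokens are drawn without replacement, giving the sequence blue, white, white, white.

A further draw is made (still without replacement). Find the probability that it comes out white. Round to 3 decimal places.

The likelihood of the observed sequence under each hypothesis: P(data | r = 4) = (5/9)(4/8)(3/7)(2/6) = 5/126; P(data | r = 7) = (2/9)(7/8)(6/7)(5/6) = 5/36; P(data | r = 8) = (1/9)(8/8)(7/7)(6/6) = 1/9.
Weighting by the prior gives 1/3 · 5/126 = 5/378, 1/3 · 5/36 = 5/108, 1/3 · 1/9 = 1/27; summing to 73/756.
Normalising, the posterior is P(r = 4 | data) = 10/73, P(r = 7 | data) = 35/73, P(r = 8 | data) = 28/73.
The predictive probability is P(white next | data) = (1/5)(10/73) + (4/5)(35/73) + (1)(28/73) = 58/73.

0.795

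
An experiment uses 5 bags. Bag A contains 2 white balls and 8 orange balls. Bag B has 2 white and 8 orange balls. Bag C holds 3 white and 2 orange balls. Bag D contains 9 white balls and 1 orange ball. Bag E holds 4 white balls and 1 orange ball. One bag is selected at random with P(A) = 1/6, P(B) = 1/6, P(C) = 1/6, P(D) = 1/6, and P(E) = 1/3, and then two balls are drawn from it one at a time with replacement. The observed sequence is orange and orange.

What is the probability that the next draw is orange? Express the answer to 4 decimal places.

Under each hypothesis, the probability of the observed sequence is: P(data | bag A) = (8/10)(8/10) = 16/25; P(data | bag B) = (8/10)(8/10) = 16/25; P(data | bag C) = (2/5)(2/5) = 4/25; P(data | bag D) = (1/10)(1/10) = 1/100; P(data | bag E) = (1/5)(1/5) = 1/25.
Weighting by the prior gives 1/6 · 16/25 = 8/75, 1/6 · 16/25 = 8/75, 1/6 · 4/25 = 2/75, 1/6 · 1/100 = 1/600, 1/3 · 1/25 = 1/75; these sum to 51/200.
Normalising, the posterior is P(bag A | data) = 64/153, P(bag B | data) = 64/153, P(bag C | data) = 16/153, P(bag D | data) = 1/153, P(bag E | data) = 8/153.
Averaging over the posterior, P(orange next | data) = (4/5)(64/153) + (4/5)(64/153) + (2/5)(16/153) + (1/10)(1/153) + (1/5)(8/153) = 13/18.

0.7222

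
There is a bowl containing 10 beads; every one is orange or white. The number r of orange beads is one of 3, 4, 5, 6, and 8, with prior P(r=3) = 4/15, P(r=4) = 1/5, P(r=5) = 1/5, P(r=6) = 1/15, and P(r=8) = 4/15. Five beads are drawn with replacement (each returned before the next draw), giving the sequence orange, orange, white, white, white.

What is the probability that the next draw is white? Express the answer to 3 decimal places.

For each hypothesis, P(data | H) works out to: P(data | r = 3) = (3/10)(3/10)(7/10)(7/10)(7/10) = 0.03087; P(data | r = 4) = (4/10)(4/10)(6/10)(6/10)(6/10) = 0.03456; P(data | r = 5) = (5/10)(5/10)(5/10)(5/10)(5/10) = 0.03125; P(data | r = 6) = (6/10)(6/10)(4/10)(4/10)(4/10) = 0.02304; P(data | r = 8) = (8/10)(8/10)(2/10)(2/10)(2/10) = 0.00512.
Multiplying each by its prior: 4/15 · 0.03087 = 0.008232, 1/5 · 0.03456 = 0.006912, 1/5 · 0.03125 = 0.00625, 1/15 · 0.02304 = 0.001536, 4/15 · 0.00512 = 0.0013653; with total 0.024295.
Dividing through by the total gives posterior P(r = 3 | data) = 0.33883, P(r = 4 | data) = 0.2845, P(r = 5 | data) = 0.25725, P(r = 6 | data) = 0.063222, P(r = 8 | data) = 0.056197.
So P(white next | data) = Σ P(white next | H) P(H | data) = (7/10)(0.33883) + (3/5)(0.2845) + (1/2)(0.25725) + (2/5)(0.063222) + (1/5)(0.056197) = 0.57303.

0.573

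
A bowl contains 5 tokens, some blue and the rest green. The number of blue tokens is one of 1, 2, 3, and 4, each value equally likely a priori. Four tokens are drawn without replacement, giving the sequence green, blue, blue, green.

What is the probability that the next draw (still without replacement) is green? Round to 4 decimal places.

0.5000

Under each hypothesis, the probability of the observed sequence is: P(data | r = 1) = (4/5)(1/4)(0/3) = 0; P(data | r = 2) = (3/5)(2/4)(1/3)(2/2) = 1/10; P(data | r = 3) = (2/5)(3/4)(2/3)(1/2) = 1/10; P(data | r = 4) = (1/5)(4/4)(3/3)(0/2) = 0.
The prior-weighted likelihoods are 1/4 · 0 = 0, 1/4 · 1/10 = 1/40, 1/4 · 1/10 = 1/40, 1/4 · 0 = 0; with total 1/20.
The posterior is then P(r = 1 | data) = 0, P(r = 2 | data) = 1/2, P(r = 3 | data) = 1/2, P(r = 4 | data) = 0.
Averaging over the posterior, P(green next | data) = (1)(1/2) + (0)(1/2) = 1/2.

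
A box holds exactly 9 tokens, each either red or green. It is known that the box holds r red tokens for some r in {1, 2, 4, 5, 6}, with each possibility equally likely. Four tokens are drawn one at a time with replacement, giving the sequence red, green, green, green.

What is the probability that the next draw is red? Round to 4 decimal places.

0.3291

For each hypothesis, P(data | H) works out to: P(data | r = 1) = (1/9)(8/9)(8/9)(8/9) = 0.078037; P(data | r = 2) = (2/9)(7/9)(7/9)(7/9) = 0.10456; P(data | r = 4) = (4/9)(5/9)(5/9)(5/9) = 0.076208; P(data | r = 5) = (5/9)(4/9)(4/9)(4/9) = 0.048773; P(data | r = 6) = (6/9)(3/9)(3/9)(3/9) = 0.024691.
Weighting by the prior gives 1/5 · 0.078037 = 0.015607, 1/5 · 0.10456 = 0.020911, 1/5 · 0.076208 = 0.015242, 1/5 · 0.048773 = 0.0097546, 1/5 · 0.024691 = 0.0049383; these sum to 0.066453.
Normalising, the posterior is P(r = 1 | data) = 0.23486, P(r = 2 | data) = 0.31468, P(r = 4 | data) = 0.22936, P(r = 5 | data) = 0.14679, P(r = 6 | data) = 0.074312.
Averaging over the posterior, P(red next | data) = (1/9)(0.23486) + (2/9)(0.31468) + (4/9)(0.22936) + (5/9)(0.14679) + (2/3)(0.074312) = 0.32905.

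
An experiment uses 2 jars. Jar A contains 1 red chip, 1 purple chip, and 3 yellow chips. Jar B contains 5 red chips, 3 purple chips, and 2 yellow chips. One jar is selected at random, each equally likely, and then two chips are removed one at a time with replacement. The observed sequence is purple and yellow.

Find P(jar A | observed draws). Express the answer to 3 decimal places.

Compute the likelihood of the observed sequence for each case: P(data | jar A) = (1/5)(3/5) = 3/25; P(data | jar B) = (3/10)(2/10) = 3/50.
Multiplying each by its prior: 1/2 · 3/25 = 3/50, 1/2 · 3/50 = 3/100; these sum to 9/100.
Hence P(jar A | data) = (3/50) / (9/100) = 2/3.

0.667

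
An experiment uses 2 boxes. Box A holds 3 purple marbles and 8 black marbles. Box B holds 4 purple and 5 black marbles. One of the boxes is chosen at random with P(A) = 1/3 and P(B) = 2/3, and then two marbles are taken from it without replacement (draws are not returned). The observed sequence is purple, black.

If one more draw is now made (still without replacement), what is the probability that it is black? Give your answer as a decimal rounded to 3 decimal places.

Under each hypothesis, the probability of the observed sequence is: P(data | box A) = (3/11)(8/10) = 0.21818; P(data | box B) = (4/9)(5/8) = 0.27778.
The prior-weighted likelihoods are 1/3 · 0.21818 = 0.072727, 2/3 · 0.27778 = 0.18519; these sum to 0.25791.
The posterior is then P(box A | data) = 0.28198, P(box B | data) = 0.71802.
Averaging over the posterior, P(black next | data) = (7/9)(0.28198) + (4/7)(0.71802) = 0.62962.

0.630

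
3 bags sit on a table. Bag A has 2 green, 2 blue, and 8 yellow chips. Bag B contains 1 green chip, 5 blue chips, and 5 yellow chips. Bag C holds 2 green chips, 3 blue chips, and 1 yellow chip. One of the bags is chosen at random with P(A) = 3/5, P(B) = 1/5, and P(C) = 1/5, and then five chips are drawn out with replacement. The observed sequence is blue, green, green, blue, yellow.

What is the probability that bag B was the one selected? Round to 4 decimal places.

The likelihood of the observed sequence under each hypothesis: P(data | bag A) = (2/12)(2/12)(2/12)(2/12)(8/12) = 0.0005144; P(data | bag B) = (5/11)(1/11)(1/11)(5/11)(5/11) = 0.00077615; P(data | bag C) = (3/6)(2/6)(2/6)(3/6)(1/6) = 0.0046296.
Multiplying each by its prior: 3/5 · 0.0005144 = 0.00030864, 1/5 · 0.00077615 = 0.00015523, 1/5 · 0.0046296 = 0.00092593; summing to 0.0013898.
Therefore the posterior P(bag B | data) = (0.00015523) / (0.0013898) = 0.11169.

0.1117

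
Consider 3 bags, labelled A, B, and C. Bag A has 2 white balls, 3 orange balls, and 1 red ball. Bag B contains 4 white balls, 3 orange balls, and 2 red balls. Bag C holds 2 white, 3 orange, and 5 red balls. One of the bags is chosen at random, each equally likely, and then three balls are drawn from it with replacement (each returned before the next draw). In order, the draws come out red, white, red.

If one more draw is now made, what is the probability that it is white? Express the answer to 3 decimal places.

0.281

For each hypothesis, P(data | H) works out to: P(data | bag A) = (1/6)(2/6)(1/6) = 0.0092593; P(data | bag B) = (2/9)(4/9)(2/9) = 0.021948; P(data | bag C) = (5/10)(2/10)(5/10) = 0.05.
Multiplying each by its prior: 1/3 · 0.0092593 = 0.0030864, 1/3 · 0.021948 = 0.007316, 1/3 · 0.05 = 0.016667; with total 0.027069.
Dividing through by the total gives posterior P(bag A | data) = 0.11402, P(bag B | data) = 0.27027, P(bag C | data) = 0.61571.
Averaging over the posterior, P(white next | data) = (1/3)(0.11402) + (4/9)(0.27027) + (1/5)(0.61571) = 0.28127.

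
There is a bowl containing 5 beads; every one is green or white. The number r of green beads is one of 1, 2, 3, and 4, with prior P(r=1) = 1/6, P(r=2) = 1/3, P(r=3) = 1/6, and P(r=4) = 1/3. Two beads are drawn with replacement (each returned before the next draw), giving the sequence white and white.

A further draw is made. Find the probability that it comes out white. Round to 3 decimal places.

0.640

The likelihood of the observed sequence under each hypothesis: P(data | r = 1) = (4/5)(4/5) = 16/25; P(data | r = 2) = (3/5)(3/5) = 9/25; P(data | r = 3) = (2/5)(2/5) = 4/25; P(data | r = 4) = (1/5)(1/5) = 1/25.
Multiplying each by its prior: 1/6 · 16/25 = 8/75, 1/3 · 9/25 = 3/25, 1/6 · 4/25 = 2/75, 1/3 · 1/25 = 1/75; with total 4/15.
Normalising, the posterior is P(r = 1 | data) = 2/5, P(r = 2 | data) = 9/20, P(r = 3 | data) = 1/10, P(r = 4 | data) = 1/20.
So P(white next | data) = Σ P(white next | H) P(H | data) = (4/5)(2/5) + (3/5)(9/20) + (2/5)(1/10) + (1/5)(1/20) = 16/25.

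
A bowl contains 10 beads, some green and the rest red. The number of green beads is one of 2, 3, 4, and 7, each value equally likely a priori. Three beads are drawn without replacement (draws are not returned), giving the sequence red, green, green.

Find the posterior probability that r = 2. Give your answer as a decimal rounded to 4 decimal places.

0.0625

Compute the likelihood of the observed sequence for each case: P(data | r = 2) = (8/10)(2/9)(1/8) = 1/45; P(data | r = 3) = (7/10)(3/9)(2/8) = 7/120; P(data | r = 4) = (6/10)(4/9)(3/8) = 1/10; P(data | r = 7) = (3/10)(7/9)(6/8) = 7/40.
Multiplying each by its prior: 1/4 · 1/45 = 1/180, 1/4 · 7/120 = 7/480, 1/4 · 1/10 = 1/40, 1/4 · 7/40 = 7/160; with total 4/45.
Therefore the posterior P(r = 2 | data) = (1/180) / (4/45) = 1/16.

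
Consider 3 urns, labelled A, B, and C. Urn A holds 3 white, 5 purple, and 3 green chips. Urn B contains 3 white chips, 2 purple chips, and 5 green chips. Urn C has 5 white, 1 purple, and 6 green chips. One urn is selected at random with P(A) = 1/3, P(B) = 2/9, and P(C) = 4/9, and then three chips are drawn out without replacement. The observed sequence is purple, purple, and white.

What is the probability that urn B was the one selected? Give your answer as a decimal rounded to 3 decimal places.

The likelihood of the observed sequence under each hypothesis: P(data | urn A) = (5/11)(4/10)(3/9) = 0.060606; P(data | urn B) = (2/10)(1/9)(3/8) = 0.0083333; P(data | urn C) = (1/12)(0/11) = 0.
Multiplying each by its prior: 1/3 · 0.060606 = 0.020202, 2/9 · 0.0083333 = 0.0018519, 4/9 · 0 = 0; summing to 0.022054.
Therefore the posterior P(urn B | data) = (0.0018519) / (0.022054) = 0.083969.

0.084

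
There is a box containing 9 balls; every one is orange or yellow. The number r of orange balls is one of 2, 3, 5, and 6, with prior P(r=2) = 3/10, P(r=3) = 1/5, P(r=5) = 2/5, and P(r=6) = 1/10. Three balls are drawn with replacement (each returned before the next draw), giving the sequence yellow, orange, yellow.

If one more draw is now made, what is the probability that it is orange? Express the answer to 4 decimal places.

For each hypothesis, P(data | H) works out to: P(data | r = 2) = (7/9)(2/9)(7/9) = 0.13443; P(data | r = 3) = (6/9)(3/9)(6/9) = 0.14815; P(data | r = 5) = (4/9)(5/9)(4/9) = 0.10974; P(data | r = 6) = (3/9)(6/9)(3/9) = 0.074074.
Multiplying each by its prior: 3/10 · 0.13443 = 0.040329, 1/5 · 0.14815 = 0.02963, 2/5 · 0.10974 = 0.043896, 1/10 · 0.074074 = 0.0074074; summing to 0.12126.
The posterior is then P(r = 2 | data) = 0.33258, P(r = 3 | data) = 0.24434, P(r = 5 | data) = 0.36199, P(r = 6 | data) = 0.061086.
The predictive probability is P(orange next | data) = (2/9)(0.33258) + (1/3)(0.24434) + (5/9)(0.36199) + (2/3)(0.061086) = 0.39718.

0.3972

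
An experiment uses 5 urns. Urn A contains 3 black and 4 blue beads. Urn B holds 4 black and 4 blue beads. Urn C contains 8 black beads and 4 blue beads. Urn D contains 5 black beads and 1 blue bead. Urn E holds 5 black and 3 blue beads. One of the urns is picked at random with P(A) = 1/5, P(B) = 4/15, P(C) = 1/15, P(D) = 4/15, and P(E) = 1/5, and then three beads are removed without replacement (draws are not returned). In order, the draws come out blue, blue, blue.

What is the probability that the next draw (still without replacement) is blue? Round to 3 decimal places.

For each hypothesis, P(data | H) works out to: P(data | urn A) = (4/7)(3/6)(2/5) = 0.11429; P(data | urn B) = (4/8)(3/7)(2/6) = 0.071429; P(data | urn C) = (4/12)(3/11)(2/10) = 0.018182; P(data | urn D) = (1/6)(0/5) = 0; P(data | urn E) = (3/8)(2/7)(1/6) = 0.017857.
The prior-weighted likelihoods are 1/5 · 0.11429 = 0.022857, 4/15 · 0.071429 = 0.019048, 1/15 · 0.018182 = 0.0012121, 4/15 · 0 = 0, 1/5 · 0.017857 = 0.0035714; these sum to 0.046688.
Normalising, the posterior is P(urn A | data) = 0.48957, P(urn B | data) = 0.40797, P(urn C | data) = 0.025962, P(urn D | data) = 0, P(urn E | data) = 0.076495.
Averaging over the posterior, P(blue next | data) = (1/4)(0.48957) + (1/5)(0.40797) + (1/9)(0.025962) + (0)(0.076495) = 0.20687.

0.207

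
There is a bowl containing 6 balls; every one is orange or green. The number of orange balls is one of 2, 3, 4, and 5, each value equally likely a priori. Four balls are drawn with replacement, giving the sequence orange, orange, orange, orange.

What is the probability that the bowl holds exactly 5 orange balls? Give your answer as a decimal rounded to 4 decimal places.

Compute the likelihood of the observed sequence for each case: P(data | r = 2) = (2/6)(2/6)(2/6)(2/6) = 0.012346; P(data | r = 3) = (3/6)(3/6)(3/6)(3/6) = 0.0625; P(data | r = 4) = (4/6)(4/6)(4/6)(4/6) = 0.19753; P(data | r = 5) = (5/6)(5/6)(5/6)(5/6) = 0.48225.
Weighting by the prior gives 1/4 · 0.012346 = 0.0030864, 1/4 · 0.0625 = 0.015625, 1/4 · 0.19753 = 0.049383, 1/4 · 0.48225 = 0.12056; with total 0.18866.
Therefore the posterior P(r = 5 | data) = (0.12056) / (0.18866) = 0.63906.

0.6391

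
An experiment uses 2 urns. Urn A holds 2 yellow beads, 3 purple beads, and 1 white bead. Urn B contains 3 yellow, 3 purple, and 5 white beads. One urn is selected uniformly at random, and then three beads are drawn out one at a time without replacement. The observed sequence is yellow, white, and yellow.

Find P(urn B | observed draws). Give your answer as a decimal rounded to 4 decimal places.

0.6452

Under each hypothesis, the probability of the observed sequence is: P(data | urn A) = (2/6)(1/5)(1/4) = 0.016667; P(data | urn B) = (3/11)(5/10)(2/9) = 0.030303.
Multiplying each by its prior: 1/2 · 0.016667 = 0.0083333, 1/2 · 0.030303 = 0.015152; summing to 0.023485.
So P(urn B | data) = (0.015152) / (0.023485) = 0.64516.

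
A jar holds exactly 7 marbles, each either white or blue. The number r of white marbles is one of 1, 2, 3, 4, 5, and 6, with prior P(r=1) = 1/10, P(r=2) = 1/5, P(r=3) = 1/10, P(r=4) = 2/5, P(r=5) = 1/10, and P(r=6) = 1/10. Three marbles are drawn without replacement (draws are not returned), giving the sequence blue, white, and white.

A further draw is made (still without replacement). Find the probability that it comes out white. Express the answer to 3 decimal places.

0.535

Under each hypothesis, the probability of the observed sequence is: P(data | r = 1) = (6/7)(1/6)(0/5) = 0; P(data | r = 2) = (5/7)(2/6)(1/5) = 1/21; P(data | r = 3) = (4/7)(3/6)(2/5) = 4/35; P(data | r = 4) = (3/7)(4/6)(3/5) = 6/35; P(data | r = 5) = (2/7)(5/6)(4/5) = 4/21; P(data | r = 6) = (1/7)(6/6)(5/5) = 1/7.
Multiplying each by its prior: 1/10 · 0 = 0, 1/5 · 1/21 = 1/105, 1/10 · 4/35 = 2/175, 2/5 · 6/35 = 12/175, 1/10 · 4/21 = 2/105, 1/10 · 1/7 = 1/70; summing to 43/350.
The posterior is then P(r = 1 | data) = 0, P(r = 2 | data) = 10/129, P(r = 3 | data) = 4/43, P(r = 4 | data) = 24/43, P(r = 5 | data) = 20/129, P(r = 6 | data) = 5/43.
The predictive probability is P(white next | data) = (0)(10/129) + (1/4)(4/43) + (1/2)(24/43) + (3/4)(20/129) + (1)(5/43) = 23/43.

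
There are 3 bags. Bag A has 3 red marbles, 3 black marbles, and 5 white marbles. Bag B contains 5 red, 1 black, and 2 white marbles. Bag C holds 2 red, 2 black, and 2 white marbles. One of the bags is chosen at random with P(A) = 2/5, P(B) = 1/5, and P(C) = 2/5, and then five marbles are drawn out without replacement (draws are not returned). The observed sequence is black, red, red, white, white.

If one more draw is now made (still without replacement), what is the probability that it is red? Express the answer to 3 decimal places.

Compute the likelihood of the observed sequence for each case: P(data | bag A) = (3/11)(3/10)(2/9)(5/8)(4/7) = 0.0064935; P(data | bag B) = (1/8)(5/7)(4/6)(2/5)(1/4) = 0.0059524; P(data | bag C) = (2/6)(2/5)(1/4)(2/3)(1/2) = 0.011111.
Weighting by the prior gives 2/5 · 0.0064935 = 0.0025974, 1/5 · 0.0059524 = 0.0011905, 2/5 · 0.011111 = 0.0044444; these sum to 0.0082323.
Dividing through by the total gives posterior P(bag A | data) = 0.31551, P(bag B | data) = 0.14461, P(bag C | data) = 0.53988.
The predictive probability is P(red next | data) = (1/6)(0.31551) + (1)(0.14461) + (0)(0.53988) = 0.1972.

0.197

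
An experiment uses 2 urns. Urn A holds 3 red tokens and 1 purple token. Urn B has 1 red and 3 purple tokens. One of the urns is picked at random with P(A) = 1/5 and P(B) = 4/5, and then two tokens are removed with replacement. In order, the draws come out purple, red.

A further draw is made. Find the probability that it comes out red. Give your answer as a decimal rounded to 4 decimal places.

0.3500

For each hypothesis, P(data | H) works out to: P(data | urn A) = (1/4)(3/4) = 3/16; P(data | urn B) = (3/4)(1/4) = 3/16.
Multiplying each by its prior: 1/5 · 3/16 = 3/80, 4/5 · 3/16 = 3/20; with total 3/16.
Dividing through by the total gives posterior P(urn A | data) = 1/5, P(urn B | data) = 4/5.
So P(red next | data) = Σ P(red next | H) P(H | data) = (3/4)(1/5) + (1/4)(4/5) = 7/20.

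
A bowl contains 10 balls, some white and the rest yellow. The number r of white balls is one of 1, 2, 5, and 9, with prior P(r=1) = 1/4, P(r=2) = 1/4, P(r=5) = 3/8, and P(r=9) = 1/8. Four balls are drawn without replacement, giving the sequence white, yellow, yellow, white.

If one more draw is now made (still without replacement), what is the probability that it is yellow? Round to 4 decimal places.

The likelihood of the observed sequence under each hypothesis: P(data | r = 1) = (1/10)(9/9)(8/8)(0/7) = 0; P(data | r = 2) = (2/10)(8/9)(7/8)(1/7) = 0.022222; P(data | r = 5) = (5/10)(5/9)(4/8)(4/7) = 0.079365; P(data | r = 9) = (9/10)(1/9)(0/8) = 0.
Multiplying each by its prior: 1/4 · 0 = 0, 1/4 · 0.022222 = 0.0055556, 3/8 · 0.079365 = 0.029762, 1/8 · 0 = 0; with total 0.035317.
Normalising, the posterior is P(r = 1 | data) = 0, P(r = 2 | data) = 0.1573, P(r = 5 | data) = 0.8427, P(r = 9 | data) = 0.
Averaging over the posterior, P(yellow next | data) = (1)(0.1573) + (1/2)(0.8427) = 0.57865.

0.5787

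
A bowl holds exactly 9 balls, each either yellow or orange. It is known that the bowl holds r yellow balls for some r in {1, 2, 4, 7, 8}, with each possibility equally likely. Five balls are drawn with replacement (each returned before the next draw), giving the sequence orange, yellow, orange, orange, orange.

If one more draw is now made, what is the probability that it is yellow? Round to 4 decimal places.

Under each hypothesis, the probability of the observed sequence is: P(data | r = 1) = (8/9)(1/9)(8/9)(8/9)(8/9) = 0.069366; P(data | r = 2) = (7/9)(2/9)(7/9)(7/9)(7/9) = 0.081322; P(data | r = 4) = (5/9)(4/9)(5/9)(5/9)(5/9) = 0.042338; P(data | r = 7) = (2/9)(7/9)(2/9)(2/9)(2/9) = 0.0018967; P(data | r = 8) = (1/9)(8/9)(1/9)(1/9)(1/9) = 0.00013548.
Multiplying each by its prior: 1/5 · 0.069366 = 0.013873, 1/5 · 0.081322 = 0.016264, 1/5 · 0.042338 = 0.0084675, 1/5 · 0.0018967 = 0.00037935, 1/5 · 0.00013548 = 2.7096e-05; summing to 0.039012.
The posterior is then P(r = 1 | data) = 0.35562, P(r = 2 | data) = 0.41691, P(r = 4 | data) = 0.21705, P(r = 7 | data) = 0.0097239, P(r = 8 | data) = 0.00069457.
So P(yellow next | data) = Σ P(yellow next | H) P(H | data) = (1/9)(0.35562) + (2/9)(0.41691) + (4/9)(0.21705) + (7/9)(0.0097239) + (8/9)(0.00069457) = 0.23681.

0.2368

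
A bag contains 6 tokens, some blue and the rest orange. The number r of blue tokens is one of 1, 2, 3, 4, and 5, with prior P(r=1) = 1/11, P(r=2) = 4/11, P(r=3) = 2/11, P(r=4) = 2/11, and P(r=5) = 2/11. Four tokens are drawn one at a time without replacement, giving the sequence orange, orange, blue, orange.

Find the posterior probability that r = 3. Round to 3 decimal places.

0.125

Compute the likelihood of the observed sequence for each case: P(data | r = 1) = (5/6)(4/5)(1/4)(3/3) = 1/6; P(data | r = 2) = (4/6)(3/5)(2/4)(2/3) = 2/15; P(data | r = 3) = (3/6)(2/5)(3/4)(1/3) = 1/20; P(data | r = 4) = (2/6)(1/5)(4/4)(0/3) = 0; P(data | r = 5) = (1/6)(0/5) = 0.
Multiplying each by its prior: 1/11 · 1/6 = 1/66, 4/11 · 2/15 = 8/165, 2/11 · 1/20 = 1/110, 2/11 · 0 = 0, 2/11 · 0 = 0; summing to 4/55.
Hence P(r = 3 | data) = (1/110) / (4/55) = 1/8.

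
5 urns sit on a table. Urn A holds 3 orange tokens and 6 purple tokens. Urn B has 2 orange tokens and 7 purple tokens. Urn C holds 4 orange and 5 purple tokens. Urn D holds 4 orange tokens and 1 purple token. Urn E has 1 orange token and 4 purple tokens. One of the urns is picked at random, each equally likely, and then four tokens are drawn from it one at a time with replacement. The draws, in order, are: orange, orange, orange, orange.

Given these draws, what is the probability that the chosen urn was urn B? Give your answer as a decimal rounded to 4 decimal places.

0.0052

The likelihood of the observed sequence under each hypothesis: P(data | urn A) = (3/9)(3/9)(3/9)(3/9) = 0.012346; P(data | urn B) = (2/9)(2/9)(2/9)(2/9) = 0.0024387; P(data | urn C) = (4/9)(4/9)(4/9)(4/9) = 0.039018; P(data | urn D) = (4/5)(4/5)(4/5)(4/5) = 0.4096; P(data | urn E) = (1/5)(1/5)(1/5)(1/5) = 0.0016.
Weighting by the prior gives 1/5 · 0.012346 = 0.0024691, 1/5 · 0.0024387 = 0.00048773, 1/5 · 0.039018 = 0.0078037, 1/5 · 0.4096 = 0.08192, 1/5 · 0.0016 = 0.00032; these sum to 0.093001.
By Bayes' rule, P(urn B | data) = (0.00048773) / (0.093001) = 0.0052444.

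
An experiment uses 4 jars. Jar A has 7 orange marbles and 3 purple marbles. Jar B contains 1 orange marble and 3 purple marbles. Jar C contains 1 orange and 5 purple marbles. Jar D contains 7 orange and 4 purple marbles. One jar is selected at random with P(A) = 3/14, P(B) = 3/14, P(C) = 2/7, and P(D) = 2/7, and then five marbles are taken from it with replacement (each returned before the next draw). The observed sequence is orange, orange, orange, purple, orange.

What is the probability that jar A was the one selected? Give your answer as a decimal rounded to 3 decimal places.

The likelihood of the observed sequence under each hypothesis: P(data | jar A) = (7/10)(7/10)(7/10)(3/10)(7/10) = 0.07203; P(data | jar B) = (1/4)(1/4)(1/4)(3/4)(1/4) = 0.0029297; P(data | jar C) = (1/6)(1/6)(1/6)(5/6)(1/6) = 0.000643; P(data | jar D) = (7/11)(7/11)(7/11)(4/11)(7/11) = 0.059633.
Weighting by the prior gives 3/14 · 0.07203 = 0.015435, 3/14 · 0.0029297 = 0.00062779, 2/7 · 0.000643 = 0.00018372, 2/7 · 0.059633 = 0.017038; summing to 0.033285.
Therefore the posterior P(jar A | data) = (0.015435) / (0.033285) = 0.46373.

0.464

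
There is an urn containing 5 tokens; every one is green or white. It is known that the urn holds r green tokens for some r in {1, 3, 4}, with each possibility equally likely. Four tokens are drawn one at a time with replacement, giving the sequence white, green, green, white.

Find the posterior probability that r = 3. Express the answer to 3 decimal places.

0.529

Compute the likelihood of the observed sequence for each case: P(data | r = 1) = (4/5)(1/5)(1/5)(4/5) = 0.0256; P(data | r = 3) = (2/5)(3/5)(3/5)(2/5) = 0.0576; P(data | r = 4) = (1/5)(4/5)(4/5)(1/5) = 0.0256.
Weighting by the prior gives 1/3 · 0.0256 = 0.0085333, 1/3 · 0.0576 = 0.0192, 1/3 · 0.0256 = 0.0085333; summing to 0.036267.
Therefore the posterior P(r = 3 | data) = (0.0192) / (0.036267) = 0.52941.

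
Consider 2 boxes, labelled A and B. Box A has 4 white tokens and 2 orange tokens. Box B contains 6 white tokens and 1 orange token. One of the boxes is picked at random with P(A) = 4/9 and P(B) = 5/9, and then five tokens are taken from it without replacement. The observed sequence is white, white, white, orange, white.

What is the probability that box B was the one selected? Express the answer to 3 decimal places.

Compute the likelihood of the observed sequence for each case: P(data | box A) = (4/6)(3/5)(2/4)(2/3)(1/2) = 1/15; P(data | box B) = (6/7)(5/6)(4/5)(1/4)(3/3) = 1/7.
Weighting by the prior gives 4/9 · 1/15 = 4/135, 5/9 · 1/7 = 5/63; summing to 103/945.
Therefore the posterior P(box B | data) = (5/63) / (103/945) = 75/103.

0.728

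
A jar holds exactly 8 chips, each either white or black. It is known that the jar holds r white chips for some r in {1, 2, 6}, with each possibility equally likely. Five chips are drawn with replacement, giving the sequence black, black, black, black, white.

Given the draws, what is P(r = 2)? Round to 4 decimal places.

For each hypothesis, P(data | H) works out to: P(data | r = 1) = (7/8)(7/8)(7/8)(7/8)(1/8) = 0.073273; P(data | r = 2) = (6/8)(6/8)(6/8)(6/8)(2/8) = 0.079102; P(data | r = 6) = (2/8)(2/8)(2/8)(2/8)(6/8) = 0.0029297.
The prior-weighted likelihoods are 1/3 · 0.073273 = 0.024424, 1/3 · 0.079102 = 0.026367, 1/3 · 0.0029297 = 0.00097656; summing to 0.051768.
Therefore the posterior P(r = 2 | data) = (0.026367) / (0.051768) = 0.50933.

0.5093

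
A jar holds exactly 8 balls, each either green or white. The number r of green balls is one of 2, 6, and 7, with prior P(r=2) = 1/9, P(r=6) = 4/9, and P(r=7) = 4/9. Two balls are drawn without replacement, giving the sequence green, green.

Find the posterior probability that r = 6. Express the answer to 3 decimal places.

0.414

Under each hypothesis, the probability of the observed sequence is: P(data | r = 2) = (2/8)(1/7) = 1/28; P(data | r = 6) = (6/8)(5/7) = 15/28; P(data | r = 7) = (7/8)(6/7) = 3/4.
Weighting by the prior gives 1/9 · 1/28 = 1/252, 4/9 · 15/28 = 5/21, 4/9 · 3/4 = 1/3; summing to 145/252.
So P(r = 6 | data) = (5/21) / (145/252) = 12/29.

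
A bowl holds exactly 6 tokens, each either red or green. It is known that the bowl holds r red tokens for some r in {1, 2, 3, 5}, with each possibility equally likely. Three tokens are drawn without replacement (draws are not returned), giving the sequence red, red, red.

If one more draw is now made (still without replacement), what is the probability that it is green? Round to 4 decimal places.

0.3939

For each hypothesis, P(data | H) works out to: P(data | r = 1) = (1/6)(0/5) = 0; P(data | r = 2) = (2/6)(1/5)(0/4) = 0; P(data | r = 3) = (3/6)(2/5)(1/4) = 1/20; P(data | r = 5) = (5/6)(4/5)(3/4) = 1/2.
The prior-weighted likelihoods are 1/4 · 0 = 0, 1/4 · 0 = 0, 1/4 · 1/20 = 1/80, 1/4 · 1/2 = 1/8; with total 11/80.
Normalising, the posterior is P(r = 1 | data) = 0, P(r = 2 | data) = 0, P(r = 3 | data) = 1/11, P(r = 5 | data) = 10/11.
So P(green next | data) = Σ P(green next | H) P(H | data) = (1)(1/11) + (1/3)(10/11) = 13/33.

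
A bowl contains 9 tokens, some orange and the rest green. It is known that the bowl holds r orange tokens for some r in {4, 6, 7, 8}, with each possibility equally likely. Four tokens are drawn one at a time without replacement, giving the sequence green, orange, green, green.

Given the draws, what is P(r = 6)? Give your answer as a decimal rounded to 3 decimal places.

0.130

Under each hypothesis, the probability of the observed sequence is: P(data | r = 4) = (5/9)(4/8)(4/7)(3/6) = 0.079365; P(data | r = 6) = (3/9)(6/8)(2/7)(1/6) = 0.011905; P(data | r = 7) = (2/9)(7/8)(1/7)(0/6) = 0; P(data | r = 8) = (1/9)(8/8)(0/7) = 0.
Multiplying each by its prior: 1/4 · 0.079365 = 0.019841, 1/4 · 0.011905 = 0.0029762, 1/4 · 0 = 0, 1/4 · 0 = 0; with total 0.022817.
Hence P(r = 6 | data) = (0.0029762) / (0.022817) = 0.13043.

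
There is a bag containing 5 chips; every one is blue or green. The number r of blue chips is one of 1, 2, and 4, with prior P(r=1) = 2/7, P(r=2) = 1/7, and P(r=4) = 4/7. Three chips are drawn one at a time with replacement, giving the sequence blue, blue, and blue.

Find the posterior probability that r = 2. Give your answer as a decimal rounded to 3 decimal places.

0.030

For each hypothesis, P(data | H) works out to: P(data | r = 1) = (1/5)(1/5)(1/5) = 1/125; P(data | r = 2) = (2/5)(2/5)(2/5) = 8/125; P(data | r = 4) = (4/5)(4/5)(4/5) = 64/125.
Weighting by the prior gives 2/7 · 1/125 = 2/875, 1/7 · 8/125 = 8/875, 4/7 · 64/125 = 256/875; summing to 38/125.
Therefore the posterior P(r = 2 | data) = (8/875) / (38/125) = 4/133.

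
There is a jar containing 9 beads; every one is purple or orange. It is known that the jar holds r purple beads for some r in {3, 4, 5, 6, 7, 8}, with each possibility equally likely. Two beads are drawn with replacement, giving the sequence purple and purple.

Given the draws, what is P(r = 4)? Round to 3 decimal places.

0.080

Under each hypothesis, the probability of the observed sequence is: P(data | r = 3) = (3/9)(3/9) = 1/9; P(data | r = 4) = (4/9)(4/9) = 16/81; P(data | r = 5) = (5/9)(5/9) = 25/81; P(data | r = 6) = (6/9)(6/9) = 4/9; P(data | r = 7) = (7/9)(7/9) = 49/81; P(data | r = 8) = (8/9)(8/9) = 64/81.
The prior-weighted likelihoods are 1/6 · 1/9 = 1/54, 1/6 · 16/81 = 8/243, 1/6 · 25/81 = 25/486, 1/6 · 4/9 = 2/27, 1/6 · 49/81 = 49/486, 1/6 · 64/81 = 32/243; these sum to 199/486.
Hence P(r = 4 | data) = (8/243) / (199/486) = 16/199.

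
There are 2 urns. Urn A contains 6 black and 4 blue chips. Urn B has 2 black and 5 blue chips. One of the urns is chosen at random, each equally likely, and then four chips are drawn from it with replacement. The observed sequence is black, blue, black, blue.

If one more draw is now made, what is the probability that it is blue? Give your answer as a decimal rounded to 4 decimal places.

0.5319

For each hypothesis, P(data | H) works out to: P(data | urn A) = (6/10)(4/10)(6/10)(4/10) = 0.0576; P(data | urn B) = (2/7)(5/7)(2/7)(5/7) = 0.041649.
Multiplying each by its prior: 1/2 · 0.0576 = 0.0288, 1/2 · 0.041649 = 0.020825; these sum to 0.049625.
Normalising, the posterior is P(urn A | data) = 0.58036, P(urn B | data) = 0.41964.
Averaging over the posterior, P(blue next | data) = (2/5)(0.58036) + (5/7)(0.41964) = 0.53189.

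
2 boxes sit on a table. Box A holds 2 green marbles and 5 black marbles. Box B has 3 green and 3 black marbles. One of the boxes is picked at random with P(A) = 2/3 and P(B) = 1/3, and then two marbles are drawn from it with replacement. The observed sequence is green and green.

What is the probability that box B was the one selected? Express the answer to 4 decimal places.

For each hypothesis, P(data | H) works out to: P(data | box A) = (2/7)(2/7) = 4/49; P(data | box B) = (3/6)(3/6) = 1/4.
The prior-weighted likelihoods are 2/3 · 4/49 = 8/147, 1/3 · 1/4 = 1/12; with total 27/196.
So P(box B | data) = (1/12) / (27/196) = 49/81.

0.6049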